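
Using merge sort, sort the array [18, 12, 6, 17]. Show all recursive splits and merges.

Merge sort trace:

Split: [18, 12, 6, 17] -> [18, 12] and [6, 17]
  Split: [18, 12] -> [18] and [12]
  Merge: [18] + [12] -> [12, 18]
  Split: [6, 17] -> [6] and [17]
  Merge: [6] + [17] -> [6, 17]
Merge: [12, 18] + [6, 17] -> [6, 12, 17, 18]

Final sorted array: [6, 12, 17, 18]

The merge sort proceeds by recursively splitting the array and merging sorted halves.
After all merges, the sorted array is [6, 12, 17, 18].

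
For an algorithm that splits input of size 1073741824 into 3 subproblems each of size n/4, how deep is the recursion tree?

For divide and conquer with division factor 4:

Problem sizes at each level:
Level 0: 1073741824
Level 1: 268435456
Level 2: 67108864
Level 3: 16777216
Level 4: 4194304
Level 5: 1048576
Level 6: 262144
Level 7: 65536
Level 8: 16384
Level 9: 4096
Level 10: 1024
Level 11: 256
Level 12: 64
Level 13: 16
Level 14: 4
Level 15: 1

The root is level 0 and the size-1 base case is level 15 (the tree spans levels 0 through 15, i.e. 16 levels counting the root), so the depth is the number of divisions: log_4(1073741824) = 15

The recursion tree depth is log_4(1073741824) = 15. At each level, the problem size is divided by 4, so it takes 15 divisions to reduce to a base case of size 1. The algorithm makes 3 recursive calls at each level.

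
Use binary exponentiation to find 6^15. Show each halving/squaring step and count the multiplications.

Computing 6^15 by squaring (build up from 6^1; each line after the first costs one multiplication):

6^1 = 6
6^2 = (6^1)^2 = 6^2 = 36
6^3 = 6 * 6^2 = 6 * 36 = 216
6^6 = (6^3)^2 = 216^2 = 46656
6^7 = 6 * 6^6 = 6 * 46656 = 279936
6^14 = (6^7)^2 = 279936^2 = 78364164096
6^15 = 6 * 6^14 = 6 * 78364164096 = 470184984576

Result: 470184984576
Multiplications needed: 6 (6 lines after 6^1)

6^15 = 470184984576. Using exponentiation by squaring, this requires 6 multiplications. The key idea: if the exponent is even, square the half-power; if odd, multiply by the base once.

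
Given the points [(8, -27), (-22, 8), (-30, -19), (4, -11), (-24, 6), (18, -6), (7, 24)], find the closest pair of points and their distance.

Computing all pairwise distances among 7 points:

d((8, -27), (-22, 8)) = 46.0977
d((8, -27), (-30, -19)) = 38.833
d((8, -27), (4, -11)) = 16.4924
d((8, -27), (-24, 6)) = 45.9674
d((8, -27), (18, -6)) = 23.2594
d((8, -27), (7, 24)) = 51.0098
d((-22, 8), (-30, -19)) = 28.1603
d((-22, 8), (4, -11)) = 32.2025
d((-22, 8), (-24, 6)) = 2.8284 <-- minimum
d((-22, 8), (18, -6)) = 42.3792
d((-22, 8), (7, 24)) = 33.121
d((-30, -19), (4, -11)) = 34.9285
d((-30, -19), (-24, 6)) = 25.7099
d((-30, -19), (18, -6)) = 49.7293
d((-30, -19), (7, 24)) = 56.7274
d((4, -11), (-24, 6)) = 32.7567
d((4, -11), (18, -6)) = 14.8661
d((4, -11), (7, 24)) = 35.1283
d((-24, 6), (18, -6)) = 43.6807
d((-24, 6), (7, 24)) = 35.8469
d((18, -6), (7, 24)) = 31.9531

Closest pair: (-22, 8) and (-24, 6) with distance 2.8284

The closest pair is (-22, 8) and (-24, 6) with Euclidean distance 2.8284. For 7 points, brute-force pairwise comparison is shown above. For large n, the divide-and-conquer algorithm (sort by x, recurse on halves, check the dividing strip) achieves O(n log n).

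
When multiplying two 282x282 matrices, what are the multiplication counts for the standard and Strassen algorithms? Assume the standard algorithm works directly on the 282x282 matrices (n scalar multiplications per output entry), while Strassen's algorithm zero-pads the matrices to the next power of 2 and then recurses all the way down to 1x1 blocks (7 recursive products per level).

Matrix multiplication for 282x282 matrices:

Strassen's algorithm requires power-of-2 dimensions. Pad 282x282 to 512x512 (next power of 2).

Standard algorithm: 282^3 = 22425768 multiplications
Strassen's algorithm: 7^(log2(512)) = 7^9 = 40353607 multiplications
Difference: 22425768 - 40353607 = -17927839 (Strassen uses MORE here due to padding overhead — for small or just-over-power-of-2 n, padding can outweigh the per-level savings)

Standard: 22425768 multiplications (282^3). Strassen: 40353607 multiplications (7^9, after padding to 512x512). Strassen reduces 8 recursive multiplications to 7 at each level.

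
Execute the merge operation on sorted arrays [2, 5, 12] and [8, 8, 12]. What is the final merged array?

Merging process:

Compare 2 vs 8: take 2 from left. Merged: [2]
Compare 5 vs 8: take 5 from left. Merged: [2, 5]
Compare 12 vs 8: take 8 from right. Merged: [2, 5, 8]
Compare 12 vs 8: take 8 from right. Merged: [2, 5, 8, 8]
Compare 12 vs 12: take 12 from left. Merged: [2, 5, 8, 8, 12]
Append remaining from right: [12]. Merged: [2, 5, 8, 8, 12, 12]

Final merged array: [2, 5, 8, 8, 12, 12]
Total comparisons: 5

The merged array is [2, 5, 8, 8, 12, 12], requiring 5 comparisons. The merge step runs in O(n) time where n is the total number of elements.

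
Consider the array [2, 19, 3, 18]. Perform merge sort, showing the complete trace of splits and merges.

Merge sort trace:

Split: [2, 19, 3, 18] -> [2, 19] and [3, 18]
  Split: [2, 19] -> [2] and [19]
  Merge: [2] + [19] -> [2, 19]
  Split: [3, 18] -> [3] and [18]
  Merge: [3] + [18] -> [3, 18]
Merge: [2, 19] + [3, 18] -> [2, 3, 18, 19]

Final sorted array: [2, 3, 18, 19]

The merge sort proceeds by recursively splitting the array and merging sorted halves.
After all merges, the sorted array is [2, 3, 18, 19].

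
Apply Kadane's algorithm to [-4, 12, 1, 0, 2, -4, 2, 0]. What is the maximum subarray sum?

Using Kadane's algorithm on [-4, 12, 1, 0, 2, -4, 2, 0]:

Scanning through the array:
Position 1 (value 12): max_ending_here = 12, max_so_far = 12
Position 2 (value 1): max_ending_here = 13, max_so_far = 13
Position 3 (value 0): max_ending_here = 13, max_so_far = 13
Position 4 (value 2): max_ending_here = 15, max_so_far = 15
Position 5 (value -4): max_ending_here = 11, max_so_far = 15
Position 6 (value 2): max_ending_here = 13, max_so_far = 15
Position 7 (value 0): max_ending_here = 13, max_so_far = 15

Maximum subarray: [12, 1, 0, 2]
Maximum sum: 15

The maximum subarray is [12, 1, 0, 2] with sum 15. This subarray runs from index 1 to index 4.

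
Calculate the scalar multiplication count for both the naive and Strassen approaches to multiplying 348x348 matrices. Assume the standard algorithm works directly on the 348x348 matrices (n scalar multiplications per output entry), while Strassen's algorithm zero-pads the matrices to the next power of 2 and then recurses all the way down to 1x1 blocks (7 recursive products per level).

Matrix multiplication for 348x348 matrices:

Strassen's algorithm requires power-of-2 dimensions. Pad 348x348 to 512x512 (next power of 2).

Standard algorithm: 348^3 = 42144192 multiplications
Strassen's algorithm: 7^(log2(512)) = 7^9 = 40353607 multiplications
Savings: 42144192 - 40353607 = 1790585 multiplications

Standard: 42144192 multiplications (348^3). Strassen: 40353607 multiplications (7^9, after padding to 512x512). Strassen reduces 8 recursive multiplications to 7 at each level.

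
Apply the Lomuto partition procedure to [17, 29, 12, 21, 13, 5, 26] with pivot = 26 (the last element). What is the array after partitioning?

Lomuto partition with pivot = 26:

Initial array: [17, 29, 12, 21, 13, 5, 26]

arr[0]=17 <= 26: swap with position 0, array becomes [17, 29, 12, 21, 13, 5, 26]
arr[1]=29 > 26: no swap
arr[2]=12 <= 26: swap with position 1, array becomes [17, 12, 29, 21, 13, 5, 26]
arr[3]=21 <= 26: swap with position 2, array becomes [17, 12, 21, 29, 13, 5, 26]
arr[4]=13 <= 26: swap with position 3, array becomes [17, 12, 21, 13, 29, 5, 26]
arr[5]=5 <= 26: swap with position 4, array becomes [17, 12, 21, 13, 5, 29, 26]

Place pivot at position 5: [17, 12, 21, 13, 5, 26, 29]
Pivot position: 5

After partitioning with pivot 26, the array becomes [17, 12, 21, 13, 5, 26, 29]. The pivot is placed at index 5. All elements to the left of the pivot are <= 26, and all elements to the right are > 26.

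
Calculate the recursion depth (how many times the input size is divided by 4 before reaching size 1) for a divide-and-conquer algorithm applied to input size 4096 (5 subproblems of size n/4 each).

For divide and conquer with division factor 4:

Problem sizes at each level:
Level 0: 4096
Level 1: 1024
Level 2: 256
Level 3: 64
Level 4: 16
Level 5: 4
Level 6: 1

The root is level 0 and the size-1 base case is level 6 (the tree spans levels 0 through 6, i.e. 7 levels counting the root), so the depth is the number of divisions: log_4(4096) = 6

The recursion tree depth is log_4(4096) = 6. At each level, the problem size is divided by 4, so it takes 6 divisions to reduce to a base case of size 1. The algorithm makes 5 recursive calls at each level.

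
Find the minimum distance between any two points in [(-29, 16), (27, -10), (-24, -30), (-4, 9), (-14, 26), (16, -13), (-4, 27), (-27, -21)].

Computing all pairwise distances among 8 points:

d((-29, 16), (27, -10)) = 61.7414
d((-29, 16), (-24, -30)) = 46.2709
d((-29, 16), (-4, 9)) = 25.9615
d((-29, 16), (-14, 26)) = 18.0278
d((-29, 16), (16, -13)) = 53.535
d((-29, 16), (-4, 27)) = 27.313
d((-29, 16), (-27, -21)) = 37.054
d((27, -10), (-24, -30)) = 54.7814
d((27, -10), (-4, 9)) = 36.3593
d((27, -10), (-14, 26)) = 54.5619
d((27, -10), (16, -13)) = 11.4018
d((27, -10), (-4, 27)) = 48.2701
d((27, -10), (-27, -21)) = 55.109
d((-24, -30), (-4, 9)) = 43.8292
d((-24, -30), (-14, 26)) = 56.8859
d((-24, -30), (16, -13)) = 43.4626
d((-24, -30), (-4, 27)) = 60.407
d((-24, -30), (-27, -21)) = 9.4868 <-- minimum
d((-4, 9), (-14, 26)) = 19.7231
d((-4, 9), (16, -13)) = 29.7321
d((-4, 9), (-4, 27)) = 18.0
d((-4, 9), (-27, -21)) = 37.8021
d((-14, 26), (16, -13)) = 49.2037
d((-14, 26), (-4, 27)) = 10.0499
d((-14, 26), (-27, -21)) = 48.7647
d((16, -13), (-4, 27)) = 44.7214
d((16, -13), (-27, -21)) = 43.7379
d((-4, 27), (-27, -21)) = 53.2259

Closest pair: (-24, -30) and (-27, -21) with distance 9.4868

The closest pair is (-24, -30) and (-27, -21) with Euclidean distance 9.4868. For 8 points, brute-force pairwise comparison is shown above. For large n, the divide-and-conquer algorithm (sort by x, recurse on halves, check the dividing strip) achieves O(n log n).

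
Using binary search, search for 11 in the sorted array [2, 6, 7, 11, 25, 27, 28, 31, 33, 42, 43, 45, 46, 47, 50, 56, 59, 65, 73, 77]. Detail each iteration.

Binary search for 11 in [2, 6, 7, 11, 25, 27, 28, 31, 33, 42, 43, 45, 46, 47, 50, 56, 59, 65, 73, 77]:

lo=0, hi=19, mid=9, arr[mid]=42 -> 42 > 11, search left half
lo=0, hi=8, mid=4, arr[mid]=25 -> 25 > 11, search left half
lo=0, hi=3, mid=1, arr[mid]=6 -> 6 < 11, search right half
lo=2, hi=3, mid=2, arr[mid]=7 -> 7 < 11, search right half
lo=3, hi=3, mid=3, arr[mid]=11 -> Found target at index 3!

Binary search finds 11 at index 3 after 5 comparisons. The search repeatedly halves the search space by comparing with the middle element.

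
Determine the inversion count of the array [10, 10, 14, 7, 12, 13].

Finding inversions in [10, 10, 14, 7, 12, 13]:

(0, 3): arr[0]=10 > arr[3]=7
(1, 3): arr[1]=10 > arr[3]=7
(2, 3): arr[2]=14 > arr[3]=7
(2, 4): arr[2]=14 > arr[4]=12
(2, 5): arr[2]=14 > arr[5]=13

Total inversions: 5

The array has 5 inversion(s): (0,3), (1,3), (2,3), (2,4), (2,5). Each pair (i,j) satisfies i < j and arr[i] > arr[j].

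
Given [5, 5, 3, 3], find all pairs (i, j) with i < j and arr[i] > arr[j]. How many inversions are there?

Finding inversions in [5, 5, 3, 3]:

(0, 2): arr[0]=5 > arr[2]=3
(0, 3): arr[0]=5 > arr[3]=3
(1, 2): arr[1]=5 > arr[2]=3
(1, 3): arr[1]=5 > arr[3]=3

Total inversions: 4

The array has 4 inversion(s): (0,2), (0,3), (1,2), (1,3). Each pair (i,j) satisfies i < j and arr[i] > arr[j].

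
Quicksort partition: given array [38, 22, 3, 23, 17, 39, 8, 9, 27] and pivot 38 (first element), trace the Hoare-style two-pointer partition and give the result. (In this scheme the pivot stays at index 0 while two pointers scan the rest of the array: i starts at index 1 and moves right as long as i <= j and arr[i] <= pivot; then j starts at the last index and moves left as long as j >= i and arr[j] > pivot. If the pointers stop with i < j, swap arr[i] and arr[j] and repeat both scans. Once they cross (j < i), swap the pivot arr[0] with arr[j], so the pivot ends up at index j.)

Hoare-style two-pointer partition with pivot = 38:

Initial array: [38, 22, 3, 23, 17, 39, 8, 9, 27]

Pointers start at i = 1, j = 8.
i stops at index 5 (arr[5]=39 > 38), j stops at index 8 (arr[8]=27 <= 38): swap arr[5] and arr[8], array becomes [38, 22, 3, 23, 17, 27, 8, 9, 39]
i ends at 8, j ends at 7: the pointers have crossed (j < i), so scanning stops.

Swap pivot arr[0] with arr[7] to place pivot at position 7: [9, 22, 3, 23, 17, 27, 8, 38, 39]
Pivot position: 7

After partitioning with pivot 38, the array becomes [9, 22, 3, 23, 17, 27, 8, 38, 39]. The pivot is placed at index 7. All elements to the left of the pivot are <= 38, and all elements to the right are > 38.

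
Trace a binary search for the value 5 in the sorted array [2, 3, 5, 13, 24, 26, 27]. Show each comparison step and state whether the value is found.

Binary search for 5 in [2, 3, 5, 13, 24, 26, 27]:

lo=0, hi=6, mid=3, arr[mid]=13 -> 13 > 5, search left half
lo=0, hi=2, mid=1, arr[mid]=3 -> 3 < 5, search right half
lo=2, hi=2, mid=2, arr[mid]=5 -> Found target at index 2!

Binary search finds 5 at index 2 after 3 comparisons. The search repeatedly halves the search space by comparing with the middle element.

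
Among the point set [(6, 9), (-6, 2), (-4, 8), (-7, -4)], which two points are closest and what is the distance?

Computing all pairwise distances among 4 points:

d((6, 9), (-6, 2)) = 13.8924
d((6, 9), (-4, 8)) = 10.0499
d((6, 9), (-7, -4)) = 18.3848
d((-6, 2), (-4, 8)) = 6.3246
d((-6, 2), (-7, -4)) = 6.0828 <-- minimum
d((-4, 8), (-7, -4)) = 12.3693

Closest pair: (-6, 2) and (-7, -4) with distance 6.0828

The closest pair is (-6, 2) and (-7, -4) with Euclidean distance 6.0828. For 4 points, brute-force pairwise comparison is shown above. For large n, the divide-and-conquer algorithm (sort by x, recurse on halves, check the dividing strip) achieves O(n log n).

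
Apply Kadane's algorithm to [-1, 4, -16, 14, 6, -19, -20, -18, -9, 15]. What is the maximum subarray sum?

Using Kadane's algorithm on [-1, 4, -16, 14, 6, -19, -20, -18, -9, 15]:

Scanning through the array:
Position 1 (value 4): max_ending_here = 4, max_so_far = 4
Position 2 (value -16): max_ending_here = -12, max_so_far = 4
Position 3 (value 14): max_ending_here = 14, max_so_far = 14
Position 4 (value 6): max_ending_here = 20, max_so_far = 20
Position 5 (value -19): max_ending_here = 1, max_so_far = 20
Position 6 (value -20): max_ending_here = -19, max_so_far = 20
Position 7 (value -18): max_ending_here = -18, max_so_far = 20
Position 8 (value -9): max_ending_here = -9, max_so_far = 20
Position 9 (value 15): max_ending_here = 15, max_so_far = 20

Maximum subarray: [14, 6]
Maximum sum: 20

The maximum subarray is [14, 6] with sum 20. This subarray runs from index 3 to index 4.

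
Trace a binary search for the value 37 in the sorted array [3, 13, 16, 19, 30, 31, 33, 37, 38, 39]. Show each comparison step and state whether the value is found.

Binary search for 37 in [3, 13, 16, 19, 30, 31, 33, 37, 38, 39]:

lo=0, hi=9, mid=4, arr[mid]=30 -> 30 < 37, search right half
lo=5, hi=9, mid=7, arr[mid]=37 -> Found target at index 7!

Binary search finds 37 at index 7 after 2 comparisons. The search repeatedly halves the search space by comparing with the middle element.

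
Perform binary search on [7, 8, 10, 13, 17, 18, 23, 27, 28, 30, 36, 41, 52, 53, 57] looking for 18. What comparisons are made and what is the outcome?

Binary search for 18 in [7, 8, 10, 13, 17, 18, 23, 27, 28, 30, 36, 41, 52, 53, 57]:

lo=0, hi=14, mid=7, arr[mid]=27 -> 27 > 18, search left half
lo=0, hi=6, mid=3, arr[mid]=13 -> 13 < 18, search right half
lo=4, hi=6, mid=5, arr[mid]=18 -> Found target at index 5!

Binary search finds 18 at index 5 after 3 comparisons. The search repeatedly halves the search space by comparing with the middle element.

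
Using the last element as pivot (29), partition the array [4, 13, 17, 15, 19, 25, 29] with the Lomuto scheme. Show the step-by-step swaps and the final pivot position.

Lomuto partition with pivot = 29:

Initial array: [4, 13, 17, 15, 19, 25, 29]

arr[0]=4 <= 29: swap with position 0, array becomes [4, 13, 17, 15, 19, 25, 29]
arr[1]=13 <= 29: swap with position 1, array becomes [4, 13, 17, 15, 19, 25, 29]
arr[2]=17 <= 29: swap with position 2, array becomes [4, 13, 17, 15, 19, 25, 29]
arr[3]=15 <= 29: swap with position 3, array becomes [4, 13, 17, 15, 19, 25, 29]
arr[4]=19 <= 29: swap with position 4, array becomes [4, 13, 17, 15, 19, 25, 29]
arr[5]=25 <= 29: swap with position 5, array becomes [4, 13, 17, 15, 19, 25, 29]

Place pivot at position 6: [4, 13, 17, 15, 19, 25, 29]
Pivot position: 6

After partitioning with pivot 29, the array becomes [4, 13, 17, 15, 19, 25, 29]. The pivot is placed at index 6. All elements to the left of the pivot are <= 29, and all elements to the right are > 29.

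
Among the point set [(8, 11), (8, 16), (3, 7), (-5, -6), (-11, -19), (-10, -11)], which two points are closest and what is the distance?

Computing all pairwise distances among 6 points:

d((8, 11), (8, 16)) = 5.0 <-- minimum
d((8, 11), (3, 7)) = 6.4031
d((8, 11), (-5, -6)) = 21.4009
d((8, 11), (-11, -19)) = 35.5106
d((8, 11), (-10, -11)) = 28.4253
d((8, 16), (3, 7)) = 10.2956
d((8, 16), (-5, -6)) = 25.5539
d((8, 16), (-11, -19)) = 39.8246
d((8, 16), (-10, -11)) = 32.45
d((3, 7), (-5, -6)) = 15.2643
d((3, 7), (-11, -19)) = 29.5296
d((3, 7), (-10, -11)) = 22.2036
d((-5, -6), (-11, -19)) = 14.3178
d((-5, -6), (-10, -11)) = 7.0711
d((-11, -19), (-10, -11)) = 8.0623

Closest pair: (8, 11) and (8, 16) with distance 5.0

The closest pair is (8, 11) and (8, 16) with Euclidean distance 5.0. For 6 points, brute-force pairwise comparison is shown above. For large n, the divide-and-conquer algorithm (sort by x, recurse on halves, check the dividing strip) achieves O(n log n).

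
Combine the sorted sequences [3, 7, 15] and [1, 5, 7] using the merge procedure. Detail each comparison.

Merging process:

Compare 3 vs 1: take 1 from right. Merged: [1]
Compare 3 vs 5: take 3 from left. Merged: [1, 3]
Compare 7 vs 5: take 5 from right. Merged: [1, 3, 5]
Compare 7 vs 7: take 7 from left. Merged: [1, 3, 5, 7]
Compare 15 vs 7: take 7 from right. Merged: [1, 3, 5, 7, 7]
Append remaining from left: [15]. Merged: [1, 3, 5, 7, 7, 15]

Final merged array: [1, 3, 5, 7, 7, 15]
Total comparisons: 5

The merged array is [1, 3, 5, 7, 7, 15], requiring 5 comparisons. The merge step runs in O(n) time where n is the total number of elements.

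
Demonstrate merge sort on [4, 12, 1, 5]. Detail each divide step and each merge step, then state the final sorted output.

Merge sort trace:

Split: [4, 12, 1, 5] -> [4, 12] and [1, 5]
  Split: [4, 12] -> [4] and [12]
  Merge: [4] + [12] -> [4, 12]
  Split: [1, 5] -> [1] and [5]
  Merge: [1] + [5] -> [1, 5]
Merge: [4, 12] + [1, 5] -> [1, 4, 5, 12]

Final sorted array: [1, 4, 5, 12]

The merge sort proceeds by recursively splitting the array and merging sorted halves.
After all merges, the sorted array is [1, 4, 5, 12].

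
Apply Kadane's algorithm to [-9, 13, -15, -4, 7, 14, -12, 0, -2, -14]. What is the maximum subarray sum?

Using Kadane's algorithm on [-9, 13, -15, -4, 7, 14, -12, 0, -2, -14]:

Scanning through the array:
Position 1 (value 13): max_ending_here = 13, max_so_far = 13
Position 2 (value -15): max_ending_here = -2, max_so_far = 13
Position 3 (value -4): max_ending_here = -4, max_so_far = 13
Position 4 (value 7): max_ending_here = 7, max_so_far = 13
Position 5 (value 14): max_ending_here = 21, max_so_far = 21
Position 6 (value -12): max_ending_here = 9, max_so_far = 21
Position 7 (value 0): max_ending_here = 9, max_so_far = 21
Position 8 (value -2): max_ending_here = 7, max_so_far = 21
Position 9 (value -14): max_ending_here = -7, max_so_far = 21

Maximum subarray: [7, 14]
Maximum sum: 21

The maximum subarray is [7, 14] with sum 21. This subarray runs from index 4 to index 5.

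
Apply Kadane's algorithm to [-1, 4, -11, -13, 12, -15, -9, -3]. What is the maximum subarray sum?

Using Kadane's algorithm on [-1, 4, -11, -13, 12, -15, -9, -3]:

Scanning through the array:
Position 1 (value 4): max_ending_here = 4, max_so_far = 4
Position 2 (value -11): max_ending_here = -7, max_so_far = 4
Position 3 (value -13): max_ending_here = -13, max_so_far = 4
Position 4 (value 12): max_ending_here = 12, max_so_far = 12
Position 5 (value -15): max_ending_here = -3, max_so_far = 12
Position 6 (value -9): max_ending_here = -9, max_so_far = 12
Position 7 (value -3): max_ending_here = -3, max_so_far = 12

Maximum subarray: [12]
Maximum sum: 12

The maximum subarray is [12] with sum 12. This subarray runs from index 4 to index 4.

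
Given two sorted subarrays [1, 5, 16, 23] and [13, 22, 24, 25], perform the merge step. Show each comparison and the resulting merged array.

Merging process:

Compare 1 vs 13: take 1 from left. Merged: [1]
Compare 5 vs 13: take 5 from left. Merged: [1, 5]
Compare 16 vs 13: take 13 from right. Merged: [1, 5, 13]
Compare 16 vs 22: take 16 from left. Merged: [1, 5, 13, 16]
Compare 23 vs 22: take 22 from right. Merged: [1, 5, 13, 16, 22]
Compare 23 vs 24: take 23 from left. Merged: [1, 5, 13, 16, 22, 23]
Append remaining from right: [24, 25]. Merged: [1, 5, 13, 16, 22, 23, 24, 25]

Final merged array: [1, 5, 13, 16, 22, 23, 24, 25]
Total comparisons: 6

The merged array is [1, 5, 13, 16, 22, 23, 24, 25], requiring 6 comparisons. The merge step runs in O(n) time where n is the total number of elements.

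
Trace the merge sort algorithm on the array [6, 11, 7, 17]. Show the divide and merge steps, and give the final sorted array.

Merge sort trace:

Split: [6, 11, 7, 17] -> [6, 11] and [7, 17]
  Split: [6, 11] -> [6] and [11]
  Merge: [6] + [11] -> [6, 11]
  Split: [7, 17] -> [7] and [17]
  Merge: [7] + [17] -> [7, 17]
Merge: [6, 11] + [7, 17] -> [6, 7, 11, 17]

Final sorted array: [6, 7, 11, 17]

The merge sort proceeds by recursively splitting the array and merging sorted halves.
After all merges, the sorted array is [6, 7, 11, 17].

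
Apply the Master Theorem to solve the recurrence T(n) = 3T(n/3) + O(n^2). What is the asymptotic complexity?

Master Theorem for T(n) = 3T(n/3) + O(n^2):

a = 3, b = 3, c = 2
log_b(a) = log_3(3) = 1.0000

Case 3: c = 2 > log_3(3) = 1.0000
T(n) = O(n^2) = O(n^2)

For T(n) = 3T(n/3) + O(n^2): log_3(3) = 1.0000. This is Case 3 of the Master Theorem (c > log_b(a), work dominated by root), giving O(n^2).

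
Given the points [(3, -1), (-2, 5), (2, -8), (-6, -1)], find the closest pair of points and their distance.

Computing all pairwise distances among 4 points:

d((3, -1), (-2, 5)) = 7.8102
d((3, -1), (2, -8)) = 7.0711 <-- minimum
d((3, -1), (-6, -1)) = 9.0
d((-2, 5), (2, -8)) = 13.6015
d((-2, 5), (-6, -1)) = 7.2111
d((2, -8), (-6, -1)) = 10.6301

Closest pair: (3, -1) and (2, -8) with distance 7.0711

The closest pair is (3, -1) and (2, -8) with Euclidean distance 7.0711. For 4 points, brute-force pairwise comparison is shown above. For large n, the divide-and-conquer algorithm (sort by x, recurse on halves, check the dividing strip) achieves O(n log n).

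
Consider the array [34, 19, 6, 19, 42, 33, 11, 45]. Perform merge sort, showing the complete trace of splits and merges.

Merge sort trace:

Split: [34, 19, 6, 19, 42, 33, 11, 45] -> [34, 19, 6, 19] and [42, 33, 11, 45]
  Split: [34, 19, 6, 19] -> [34, 19] and [6, 19]
    Split: [34, 19] -> [34] and [19]
    Merge: [34] + [19] -> [19, 34]
    Split: [6, 19] -> [6] and [19]
    Merge: [6] + [19] -> [6, 19]
  Merge: [19, 34] + [6, 19] -> [6, 19, 19, 34]
  Split: [42, 33, 11, 45] -> [42, 33] and [11, 45]
    Split: [42, 33] -> [42] and [33]
    Merge: [42] + [33] -> [33, 42]
    Split: [11, 45] -> [11] and [45]
    Merge: [11] + [45] -> [11, 45]
  Merge: [33, 42] + [11, 45] -> [11, 33, 42, 45]
Merge: [6, 19, 19, 34] + [11, 33, 42, 45] -> [6, 11, 19, 19, 33, 34, 42, 45]

Final sorted array: [6, 11, 19, 19, 33, 34, 42, 45]

The merge sort proceeds by recursively splitting the array and merging sorted halves.
After all merges, the sorted array is [6, 11, 19, 19, 33, 34, 42, 45].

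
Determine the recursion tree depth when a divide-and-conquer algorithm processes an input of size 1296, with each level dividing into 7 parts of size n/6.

For divide and conquer with division factor 6:

Problem sizes at each level:
Level 0: 1296
Level 1: 216
Level 2: 36
Level 3: 6
Level 4: 1

The root is level 0 and the size-1 base case is level 4 (the tree spans levels 0 through 4, i.e. 5 levels counting the root), so the depth is the number of divisions: log_6(1296) = 4

The recursion tree depth is log_6(1296) = 4. At each level, the problem size is divided by 6, so it takes 4 divisions to reduce to a base case of size 1. The algorithm makes 7 recursive calls at each level.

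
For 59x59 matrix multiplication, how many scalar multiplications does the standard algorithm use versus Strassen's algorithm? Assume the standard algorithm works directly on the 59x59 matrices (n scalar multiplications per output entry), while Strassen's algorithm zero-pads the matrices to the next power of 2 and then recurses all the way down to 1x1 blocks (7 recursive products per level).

Matrix multiplication for 59x59 matrices:

Strassen's algorithm requires power-of-2 dimensions. Pad 59x59 to 64x64 (next power of 2).

Standard algorithm: 59^3 = 205379 multiplications
Strassen's algorithm: 7^(log2(64)) = 7^6 = 117649 multiplications
Savings: 205379 - 117649 = 87730 multiplications

Standard: 205379 multiplications (59^3). Strassen: 117649 multiplications (7^6, after padding to 64x64). Strassen reduces 8 recursive multiplications to 7 at each level.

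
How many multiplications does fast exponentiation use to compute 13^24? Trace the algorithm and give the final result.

Computing 13^24 by squaring (build up from 13^1; each line after the first costs one multiplication):

13^1 = 13
13^2 = (13^1)^2 = 13^2 = 169
13^3 = 13 * 13^2 = 13 * 169 = 2197
13^6 = (13^3)^2 = 2197^2 = 4826809
13^12 = (13^6)^2 = 4826809^2 = 23298085122481
13^24 = (13^12)^2 = 23298085122481^2 = 542800770374370512771595361

Result: 542800770374370512771595361
Multiplications needed: 5 (5 lines after 13^1)

13^24 = 542800770374370512771595361. Using exponentiation by squaring, this requires 5 multiplications. The key idea: if the exponent is even, square the half-power; if odd, multiply by the base once.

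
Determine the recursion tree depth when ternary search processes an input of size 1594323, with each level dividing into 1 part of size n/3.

For divide and conquer with division factor 3:

Problem sizes at each level:
Level 0: 1594323
Level 1: 531441
Level 2: 177147
Level 3: 59049
Level 4: 19683
Level 5: 6561
Level 6: 2187
Level 7: 729
Level 8: 243
Level 9: 81
Level 10: 27
Level 11: 9
Level 12: 3
Level 13: 1

The root is level 0 and the size-1 base case is level 13 (the tree spans levels 0 through 13, i.e. 14 levels counting the root), so the depth is the number of divisions: log_3(1594323) = 13

The recursion tree depth is log_3(1594323) = 13. At each level, the problem size is divided by 3, so it takes 13 divisions to reduce to a base case of size 1. The algorithm makes 1 recursive call at each level.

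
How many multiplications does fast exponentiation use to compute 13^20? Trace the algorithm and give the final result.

Computing 13^20 by squaring (build up from 13^1; each line after the first costs one multiplication):

13^1 = 13
13^2 = (13^1)^2 = 13^2 = 169
13^4 = (13^2)^2 = 169^2 = 28561
13^5 = 13 * 13^4 = 13 * 28561 = 371293
13^10 = (13^5)^2 = 371293^2 = 137858491849
13^20 = (13^10)^2 = 137858491849^2 = 19004963774880799438801

Result: 19004963774880799438801
Multiplications needed: 5 (5 lines after 13^1)

13^20 = 19004963774880799438801. Using exponentiation by squaring, this requires 5 multiplications. The key idea: if the exponent is even, square the half-power; if odd, multiply by the base once.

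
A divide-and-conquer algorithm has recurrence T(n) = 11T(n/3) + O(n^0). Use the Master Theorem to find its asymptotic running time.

Master Theorem for T(n) = 11T(n/3) + O(n^0):

a = 11, b = 3, c = 0
log_b(a) = log_3(11) = 2.1827

Case 1: c = 0 < log_3(11) = 2.1827
T(n) = O(n^(log_3 11))

For T(n) = 11T(n/3) + O(n^0): log_3(11) = 2.1827. This is Case 1 of the Master Theorem (c < log_b(a), work dominated by leaves), giving O(n^(log_3 11)).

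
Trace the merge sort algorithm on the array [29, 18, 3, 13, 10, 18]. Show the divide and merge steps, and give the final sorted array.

Merge sort trace:

Split: [29, 18, 3, 13, 10, 18] -> [29, 18, 3] and [13, 10, 18]
  Split: [29, 18, 3] -> [29] and [18, 3]
    Split: [18, 3] -> [18] and [3]
    Merge: [18] + [3] -> [3, 18]
  Merge: [29] + [3, 18] -> [3, 18, 29]
  Split: [13, 10, 18] -> [13] and [10, 18]
    Split: [10, 18] -> [10] and [18]
    Merge: [10] + [18] -> [10, 18]
  Merge: [13] + [10, 18] -> [10, 13, 18]
Merge: [3, 18, 29] + [10, 13, 18] -> [3, 10, 13, 18, 18, 29]

Final sorted array: [3, 10, 13, 18, 18, 29]

The merge sort proceeds by recursively splitting the array and merging sorted halves.
After all merges, the sorted array is [3, 10, 13, 18, 18, 29].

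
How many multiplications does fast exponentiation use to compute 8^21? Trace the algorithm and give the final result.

Computing 8^21 by squaring (build up from 8^1; each line after the first costs one multiplication):

8^1 = 8
8^2 = (8^1)^2 = 8^2 = 64
8^4 = (8^2)^2 = 64^2 = 4096
8^5 = 8 * 8^4 = 8 * 4096 = 32768
8^10 = (8^5)^2 = 32768^2 = 1073741824
8^20 = (8^10)^2 = 1073741824^2 = 1152921504606846976
8^21 = 8 * 8^20 = 8 * 1152921504606846976 = 9223372036854775808

Result: 9223372036854775808
Multiplications needed: 6 (6 lines after 8^1)

8^21 = 9223372036854775808. Using exponentiation by squaring, this requires 6 multiplications. The key idea: if the exponent is even, square the half-power; if odd, multiply by the base once.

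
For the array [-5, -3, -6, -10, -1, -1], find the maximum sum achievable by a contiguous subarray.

Using Kadane's algorithm on [-5, -3, -6, -10, -1, -1]:

Scanning through the array:
Position 1 (value -3): max_ending_here = -3, max_so_far = -3
Position 2 (value -6): max_ending_here = -6, max_so_far = -3
Position 3 (value -10): max_ending_here = -10, max_so_far = -3
Position 4 (value -1): max_ending_here = -1, max_so_far = -1
Position 5 (value -1): max_ending_here = -1, max_so_far = -1

Maximum subarray: [-1]
Maximum sum: -1

The maximum subarray is [-1] with sum -1. This subarray runs from index 4 to index 4.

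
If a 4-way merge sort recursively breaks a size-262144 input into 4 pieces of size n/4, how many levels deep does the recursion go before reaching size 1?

For divide and conquer with division factor 4:

Problem sizes at each level:
Level 0: 262144
Level 1: 65536
Level 2: 16384
Level 3: 4096
Level 4: 1024
Level 5: 256
Level 6: 64
Level 7: 16
Level 8: 4
Level 9: 1

The root is level 0 and the size-1 base case is level 9 (the tree spans levels 0 through 9, i.e. 10 levels counting the root), so the depth is the number of divisions: log_4(262144) = 9

The recursion tree depth is log_4(262144) = 9. At each level, the problem size is divided by 4, so it takes 9 divisions to reduce to a base case of size 1. The algorithm makes 4 recursive calls at each level.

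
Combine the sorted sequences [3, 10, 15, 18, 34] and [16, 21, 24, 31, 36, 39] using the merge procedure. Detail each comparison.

Merging process:

Compare 3 vs 16: take 3 from left. Merged: [3]
Compare 10 vs 16: take 10 from left. Merged: [3, 10]
Compare 15 vs 16: take 15 from left. Merged: [3, 10, 15]
Compare 18 vs 16: take 16 from right. Merged: [3, 10, 15, 16]
Compare 18 vs 21: take 18 from left. Merged: [3, 10, 15, 16, 18]
Compare 34 vs 21: take 21 from right. Merged: [3, 10, 15, 16, 18, 21]
Compare 34 vs 24: take 24 from right. Merged: [3, 10, 15, 16, 18, 21, 24]
Compare 34 vs 31: take 31 from right. Merged: [3, 10, 15, 16, 18, 21, 24, 31]
Compare 34 vs 36: take 34 from left. Merged: [3, 10, 15, 16, 18, 21, 24, 31, 34]
Append remaining from right: [36, 39]. Merged: [3, 10, 15, 16, 18, 21, 24, 31, 34, 36, 39]

Final merged array: [3, 10, 15, 16, 18, 21, 24, 31, 34, 36, 39]
Total comparisons: 9

The merged array is [3, 10, 15, 16, 18, 21, 24, 31, 34, 36, 39], requiring 9 comparisons. The merge step runs in O(n) time where n is the total number of elements.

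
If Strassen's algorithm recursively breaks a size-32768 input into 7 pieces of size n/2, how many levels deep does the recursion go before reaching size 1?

For divide and conquer with division factor 2:

Problem sizes at each level:
Level 0: 32768
Level 1: 16384
Level 2: 8192
Level 3: 4096
Level 4: 2048
Level 5: 1024
Level 6: 512
Level 7: 256
Level 8: 128
Level 9: 64
Level 10: 32
Level 11: 16
Level 12: 8
Level 13: 4
Level 14: 2
Level 15: 1

The root is level 0 and the size-1 base case is level 15 (the tree spans levels 0 through 15, i.e. 16 levels counting the root), so the depth is the number of divisions: log_2(32768) = 15

The recursion tree depth is log_2(32768) = 15. At each level, the problem size is divided by 2, so it takes 15 divisions to reduce to a base case of size 1. The algorithm makes 7 recursive calls at each level.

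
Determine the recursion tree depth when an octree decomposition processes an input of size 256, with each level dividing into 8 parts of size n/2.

For divide and conquer with division factor 2:

Problem sizes at each level:
Level 0: 256
Level 1: 128
Level 2: 64
Level 3: 32
Level 4: 16
Level 5: 8
Level 6: 4
Level 7: 2
Level 8: 1

The root is level 0 and the size-1 base case is level 8 (the tree spans levels 0 through 8, i.e. 9 levels counting the root), so the depth is the number of divisions: log_2(256) = 8

The recursion tree depth is log_2(256) = 8. At each level, the problem size is divided by 2, so it takes 8 divisions to reduce to a base case of size 1. The algorithm makes 8 recursive calls at each level.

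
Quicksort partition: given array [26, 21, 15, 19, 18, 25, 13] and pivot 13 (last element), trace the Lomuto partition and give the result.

Lomuto partition with pivot = 13:

Initial array: [26, 21, 15, 19, 18, 25, 13]

arr[0]=26 > 13: no swap
arr[1]=21 > 13: no swap
arr[2]=15 > 13: no swap
arr[3]=19 > 13: no swap
arr[4]=18 > 13: no swap
arr[5]=25 > 13: no swap

Place pivot at position 0: [13, 21, 15, 19, 18, 25, 26]
Pivot position: 0

After partitioning with pivot 13, the array becomes [13, 21, 15, 19, 18, 25, 26]. The pivot is placed at index 0. All elements to the left of the pivot are <= 13, and all elements to the right are > 13.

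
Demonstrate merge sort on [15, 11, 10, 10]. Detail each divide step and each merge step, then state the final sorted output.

Merge sort trace:

Split: [15, 11, 10, 10] -> [15, 11] and [10, 10]
  Split: [15, 11] -> [15] and [11]
  Merge: [15] + [11] -> [11, 15]
  Split: [10, 10] -> [10] and [10]
  Merge: [10] + [10] -> [10, 10]
Merge: [11, 15] + [10, 10] -> [10, 10, 11, 15]

Final sorted array: [10, 10, 11, 15]

The merge sort proceeds by recursively splitting the array and merging sorted halves.
After all merges, the sorted array is [10, 10, 11, 15].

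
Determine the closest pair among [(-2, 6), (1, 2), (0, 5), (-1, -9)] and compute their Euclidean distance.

Computing all pairwise distances among 4 points:

d((-2, 6), (1, 2)) = 5.0
d((-2, 6), (0, 5)) = 2.2361 <-- minimum
d((-2, 6), (-1, -9)) = 15.0333
d((1, 2), (0, 5)) = 3.1623
d((1, 2), (-1, -9)) = 11.1803
d((0, 5), (-1, -9)) = 14.0357

Closest pair: (-2, 6) and (0, 5) with distance 2.2361

The closest pair is (-2, 6) and (0, 5) with Euclidean distance 2.2361. For 4 points, brute-force pairwise comparison is shown above. For large n, the divide-and-conquer algorithm (sort by x, recurse on halves, check the dividing strip) achieves O(n log n).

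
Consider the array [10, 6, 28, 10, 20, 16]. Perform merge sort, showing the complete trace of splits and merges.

Merge sort trace:

Split: [10, 6, 28, 10, 20, 16] -> [10, 6, 28] and [10, 20, 16]
  Split: [10, 6, 28] -> [10] and [6, 28]
    Split: [6, 28] -> [6] and [28]
    Merge: [6] + [28] -> [6, 28]
  Merge: [10] + [6, 28] -> [6, 10, 28]
  Split: [10, 20, 16] -> [10] and [20, 16]
    Split: [20, 16] -> [20] and [16]
    Merge: [20] + [16] -> [16, 20]
  Merge: [10] + [16, 20] -> [10, 16, 20]
Merge: [6, 10, 28] + [10, 16, 20] -> [6, 10, 10, 16, 20, 28]

Final sorted array: [6, 10, 10, 16, 20, 28]

The merge sort proceeds by recursively splitting the array and merging sorted halves.
After all merges, the sorted array is [6, 10, 10, 16, 20, 28].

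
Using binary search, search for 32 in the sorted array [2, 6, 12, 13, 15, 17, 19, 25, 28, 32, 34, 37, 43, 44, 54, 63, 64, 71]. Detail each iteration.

Binary search for 32 in [2, 6, 12, 13, 15, 17, 19, 25, 28, 32, 34, 37, 43, 44, 54, 63, 64, 71]:

lo=0, hi=17, mid=8, arr[mid]=28 -> 28 < 32, search right half
lo=9, hi=17, mid=13, arr[mid]=44 -> 44 > 32, search left half
lo=9, hi=12, mid=10, arr[mid]=34 -> 34 > 32, search left half
lo=9, hi=9, mid=9, arr[mid]=32 -> Found target at index 9!

Binary search finds 32 at index 9 after 4 comparisons. The search repeatedly halves the search space by comparing with the middle element.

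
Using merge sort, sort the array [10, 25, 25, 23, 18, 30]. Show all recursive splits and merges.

Merge sort trace:

Split: [10, 25, 25, 23, 18, 30] -> [10, 25, 25] and [23, 18, 30]
  Split: [10, 25, 25] -> [10] and [25, 25]
    Split: [25, 25] -> [25] and [25]
    Merge: [25] + [25] -> [25, 25]
  Merge: [10] + [25, 25] -> [10, 25, 25]
  Split: [23, 18, 30] -> [23] and [18, 30]
    Split: [18, 30] -> [18] and [30]
    Merge: [18] + [30] -> [18, 30]
  Merge: [23] + [18, 30] -> [18, 23, 30]
Merge: [10, 25, 25] + [18, 23, 30] -> [10, 18, 23, 25, 25, 30]

Final sorted array: [10, 18, 23, 25, 25, 30]

The merge sort proceeds by recursively splitting the array and merging sorted halves.
After all merges, the sorted array is [10, 18, 23, 25, 25, 30].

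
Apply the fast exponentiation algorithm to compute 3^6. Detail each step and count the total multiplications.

Computing 3^6 by squaring (build up from 3^1; each line after the first costs one multiplication):

3^1 = 3
3^2 = (3^1)^2 = 3^2 = 9
3^3 = 3 * 3^2 = 3 * 9 = 27
3^6 = (3^3)^2 = 27^2 = 729

Result: 729
Multiplications needed: 3 (3 lines after 3^1)

3^6 = 729. Using exponentiation by squaring, this requires 3 multiplications. The key idea: if the exponent is even, square the half-power; if odd, multiply by the base once.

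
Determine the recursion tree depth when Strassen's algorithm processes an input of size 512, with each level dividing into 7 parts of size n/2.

For divide and conquer with division factor 2:

Problem sizes at each level:
Level 0: 512
Level 1: 256
Level 2: 128
Level 3: 64
Level 4: 32
Level 5: 16
Level 6: 8
Level 7: 4
Level 8: 2
Level 9: 1

The root is level 0 and the size-1 base case is level 9 (the tree spans levels 0 through 9, i.e. 10 levels counting the root), so the depth is the number of divisions: log_2(512) = 9

The recursion tree depth is log_2(512) = 9. At each level, the problem size is divided by 2, so it takes 9 divisions to reduce to a base case of size 1. The algorithm makes 7 recursive calls at each level.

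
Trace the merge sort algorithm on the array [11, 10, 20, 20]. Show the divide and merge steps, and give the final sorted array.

Merge sort trace:

Split: [11, 10, 20, 20] -> [11, 10] and [20, 20]
  Split: [11, 10] -> [11] and [10]
  Merge: [11] + [10] -> [10, 11]
  Split: [20, 20] -> [20] and [20]
  Merge: [20] + [20] -> [20, 20]
Merge: [10, 11] + [20, 20] -> [10, 11, 20, 20]

Final sorted array: [10, 11, 20, 20]

The merge sort proceeds by recursively splitting the array and merging sorted halves.
After all merges, the sorted array is [10, 11, 20, 20].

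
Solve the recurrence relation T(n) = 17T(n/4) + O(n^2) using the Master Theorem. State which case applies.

Master Theorem for T(n) = 17T(n/4) + O(n^2):

a = 17, b = 4, c = 2
log_b(a) = log_4(17) = 2.0437

Case 1: c = 2 < log_4(17) = 2.0437
T(n) = O(n^(log_4 17))

For T(n) = 17T(n/4) + O(n^2): log_4(17) = 2.0437. This is Case 1 of the Master Theorem (c < log_b(a), work dominated by leaves), giving O(n^(log_4 17)).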